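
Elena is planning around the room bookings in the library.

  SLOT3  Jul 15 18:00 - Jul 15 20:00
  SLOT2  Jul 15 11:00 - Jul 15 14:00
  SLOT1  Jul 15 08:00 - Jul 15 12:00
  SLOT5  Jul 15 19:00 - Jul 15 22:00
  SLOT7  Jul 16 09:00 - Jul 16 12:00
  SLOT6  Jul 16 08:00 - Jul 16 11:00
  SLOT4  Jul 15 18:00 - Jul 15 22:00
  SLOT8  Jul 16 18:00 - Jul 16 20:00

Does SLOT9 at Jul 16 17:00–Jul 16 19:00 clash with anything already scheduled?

SLOT1: ends Jul 15 12:00 at or before SLOT9 starts Jul 16 17:00 → clear.
SLOT2: ends Jul 15 14:00 at or before SLOT9 starts Jul 16 17:00 → clear.
SLOT3: ends Jul 15 20:00 at or before SLOT9 starts Jul 16 17:00 → clear.
SLOT4: ends Jul 15 22:00 at or before SLOT9 starts Jul 16 17:00 → clear.
SLOT5: ends Jul 15 22:00 at or before SLOT9 starts Jul 16 17:00 → clear.
SLOT6: ends Jul 16 11:00 at or before SLOT9 starts Jul 16 17:00 → clear.
SLOT7: ends Jul 16 12:00 at or before SLOT9 starts Jul 16 17:00 → clear.
SLOT8: starts Jul 16 18:00 before SLOT9 ends Jul 16 19:00, and ends Jul 16 20:00 after SLOT9 starts Jul 16 17:00 → overlap.
SLOT9 overlaps SLOT8.

Yes — it overlaps SLOT8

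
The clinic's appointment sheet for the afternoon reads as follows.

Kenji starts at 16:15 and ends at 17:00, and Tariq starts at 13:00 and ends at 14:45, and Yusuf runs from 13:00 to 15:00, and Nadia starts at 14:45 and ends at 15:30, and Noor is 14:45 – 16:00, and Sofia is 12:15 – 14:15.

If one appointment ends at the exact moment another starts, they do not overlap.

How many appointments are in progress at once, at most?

3

Sort all start/end points and keep a running count:
12:15 start Sofia → 1
13:00 start Tariq → 2
13:00 start Yusuf → 3
14:15 end Sofia → 2
14:45 end Tariq → 1
14:45 start Nadia → 2
14:45 start Noor → 3
15:00 end Yusuf → 2
15:30 end Nadia → 1
16:00 end Noor → 0
16:15 start Kenji → 1
17:00 end Kenji → 0
Peak is 3, at 13:00 (Sofia, Tariq, Yusuf).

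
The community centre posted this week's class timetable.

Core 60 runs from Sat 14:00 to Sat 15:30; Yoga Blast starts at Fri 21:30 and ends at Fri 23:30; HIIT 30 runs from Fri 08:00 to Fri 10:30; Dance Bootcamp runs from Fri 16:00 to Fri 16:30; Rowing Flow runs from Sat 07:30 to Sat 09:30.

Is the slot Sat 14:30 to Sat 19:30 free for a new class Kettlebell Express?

HIIT 30: ends Fri 10:30 at or before Kettlebell Express starts Sat 14:30 → clear.
Dance Bootcamp: ends Fri 16:30 at or before Kettlebell Express starts Sat 14:30 → clear.
Yoga Blast: ends Fri 23:30 at or before Kettlebell Express starts Sat 14:30 → clear.
Rowing Flow: ends Sat 09:30 at or before Kettlebell Express starts Sat 14:30 → clear.
Core 60: starts Sat 14:00 before Kettlebell Express ends Sat 19:30, and ends Sat 15:30 after Kettlebell Express starts Sat 14:30 → overlap.
Kettlebell Express overlaps Core 60.

No — it overlaps Core 60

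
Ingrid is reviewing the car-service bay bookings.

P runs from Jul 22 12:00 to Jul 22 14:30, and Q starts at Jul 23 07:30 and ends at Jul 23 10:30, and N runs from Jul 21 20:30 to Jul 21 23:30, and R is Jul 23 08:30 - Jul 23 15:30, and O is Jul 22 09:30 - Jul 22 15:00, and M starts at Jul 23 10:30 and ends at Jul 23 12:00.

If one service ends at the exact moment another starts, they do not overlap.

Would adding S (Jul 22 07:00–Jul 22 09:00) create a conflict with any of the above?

No — it doesn't clash with anything

N: ends Jul 21 23:30 at or before S starts Jul 22 07:00 → clear.
O: starts Jul 22 09:30 at or after S ends Jul 22 09:00 → clear.
P: starts Jul 22 12:00 at or after S ends Jul 22 09:00 → clear.
Q: starts Jul 23 07:30 at or after S ends Jul 22 09:00 → clear.
R: starts Jul 23 08:30 at or after S ends Jul 22 09:00 → clear.
M: starts Jul 23 10:30 at or after S ends Jul 22 09:00 → clear.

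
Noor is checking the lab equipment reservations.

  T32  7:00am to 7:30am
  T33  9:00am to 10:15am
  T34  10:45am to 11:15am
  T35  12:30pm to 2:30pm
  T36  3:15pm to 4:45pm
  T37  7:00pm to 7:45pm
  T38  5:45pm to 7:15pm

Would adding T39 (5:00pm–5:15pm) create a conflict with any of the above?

T32: ends 7:30am at or before T39 starts 5:00pm → clear.
T33: ends 10:15am at or before T39 starts 5:00pm → clear.
T34: ends 11:15am at or before T39 starts 5:00pm → clear.
T35: ends 2:30pm at or before T39 starts 5:00pm → clear.
T36: ends 4:45pm at or before T39 starts 5:00pm → clear.
T38: starts 5:45pm at or after T39 ends 5:15pm → clear.
T37: starts 7:00pm at or after T39 ends 5:15pm → clear.

No — it doesn't clash with anything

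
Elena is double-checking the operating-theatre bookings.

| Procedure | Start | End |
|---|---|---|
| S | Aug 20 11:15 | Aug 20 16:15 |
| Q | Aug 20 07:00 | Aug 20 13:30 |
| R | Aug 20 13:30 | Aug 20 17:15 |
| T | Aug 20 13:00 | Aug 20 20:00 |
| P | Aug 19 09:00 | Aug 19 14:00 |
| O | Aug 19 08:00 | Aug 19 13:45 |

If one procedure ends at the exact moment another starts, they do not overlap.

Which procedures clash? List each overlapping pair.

Sorted by start: O, P, Q, S, T, R.
P starts before O ends → O and P overlap.
Q starts after O ends — done with O.
Q starts after P ends — done with P.
S starts before Q ends → Q and S overlap.
T starts before Q ends → Q and T overlap.
R starts exactly when Q ends (back-to-back, no overlap).
T starts before S ends → S and T overlap.
R starts before S ends → S and R overlap.
R starts before T ends → T and R overlap.

O & P, Q & S, Q & T, R & S, R & T, S & T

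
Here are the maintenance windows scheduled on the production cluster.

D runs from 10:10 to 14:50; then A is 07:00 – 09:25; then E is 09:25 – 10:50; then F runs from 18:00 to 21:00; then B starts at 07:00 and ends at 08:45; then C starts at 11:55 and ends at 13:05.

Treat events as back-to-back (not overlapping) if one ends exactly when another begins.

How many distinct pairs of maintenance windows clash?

3

Sorted by start: A, B, E, D, C, F.
B starts before A ends → A and B overlap.
E starts exactly when A ends (back-to-back, no overlap); A is clear from here.
E starts after B ends; B is clear from here.
D starts before E ends → E and D overlap.
C starts after E ends; E is clear from here.
C starts before D ends → D and C overlap.
F starts after D ends.
F starts after C ends.
Overlapping pairs: A & B, C & D, D & E — 3 in total.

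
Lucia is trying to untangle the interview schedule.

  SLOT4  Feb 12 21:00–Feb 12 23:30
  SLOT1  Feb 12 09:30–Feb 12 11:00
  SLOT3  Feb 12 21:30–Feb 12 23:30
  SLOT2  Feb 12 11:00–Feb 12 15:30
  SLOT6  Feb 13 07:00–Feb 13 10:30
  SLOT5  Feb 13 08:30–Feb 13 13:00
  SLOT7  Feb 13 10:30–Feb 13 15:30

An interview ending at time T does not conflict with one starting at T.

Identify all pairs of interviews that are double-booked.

SLOT3 & SLOT4, SLOT5 & SLOT6, SLOT5 & SLOT7

Sorted by start: SLOT1, SLOT2, SLOT4, SLOT3, SLOT6, SLOT5, SLOT7.
SLOT2 starts exactly when SLOT1 ends (back-to-back, no overlap); SLOT1 is clear from here.
SLOT4 starts after SLOT2 ends; SLOT2 is clear from here.
SLOT3 starts before SLOT4 ends → SLOT4 and SLOT3 overlap.
SLOT6 starts after SLOT4 ends; SLOT4 is clear from here.
SLOT6 starts after SLOT3 ends; SLOT3 is clear from here.
SLOT5 starts before SLOT6 ends → SLOT6 and SLOT5 overlap.
SLOT7 starts exactly when SLOT6 ends (back-to-back, no overlap).
SLOT7 starts before SLOT5 ends → SLOT5 and SLOT7 overlap.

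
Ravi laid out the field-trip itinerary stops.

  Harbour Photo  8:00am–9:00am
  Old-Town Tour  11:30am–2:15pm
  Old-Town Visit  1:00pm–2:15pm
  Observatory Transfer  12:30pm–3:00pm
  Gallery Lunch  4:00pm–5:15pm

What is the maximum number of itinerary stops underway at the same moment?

Walk through starts and ends in time order (an end at T is processed before a start at T):
8:00am start Harbour Photo → 1
9:00am end Harbour Photo → 0
11:30am start Old-Town Tour → 1
12:30pm start Observatory Transfer → 2
1:00pm start Old-Town Visit → 3
2:15pm end Old-Town Tour → 2
2:15pm end Old-Town Visit → 1
3:00pm end Observatory Transfer → 0
4:00pm start Gallery Lunch → 1
5:15pm end Gallery Lunch → 0
Peak is 3, at 1:00pm (Observatory Transfer, Old-Town Tour, Old-Town Visit).

3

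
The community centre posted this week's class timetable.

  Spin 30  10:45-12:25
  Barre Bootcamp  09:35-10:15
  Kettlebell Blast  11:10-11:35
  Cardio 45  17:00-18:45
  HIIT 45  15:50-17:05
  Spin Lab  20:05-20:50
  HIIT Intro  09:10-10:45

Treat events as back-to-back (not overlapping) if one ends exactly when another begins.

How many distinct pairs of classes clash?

Sorted by start: HIIT Intro, Barre Bootcamp, Spin 30, Kettlebell Blast, HIIT 45, Cardio 45, Spin Lab.
Barre Bootcamp starts before HIIT Intro ends → HIIT Intro and Barre Bootcamp overlap.
Spin 30 starts exactly when HIIT Intro ends (back-to-back, no overlap), so nothing later overlaps HIIT Intro either.
Spin 30 starts after Barre Bootcamp ends, so nothing later overlaps Barre Bootcamp either.
Kettlebell Blast starts before Spin 30 ends → Spin 30 and Kettlebell Blast overlap.
HIIT 45 starts after Spin 30 ends, so nothing later overlaps Spin 30 either.
HIIT 45 starts after Kettlebell Blast ends, so nothing later overlaps Kettlebell Blast either.
Cardio 45 starts before HIIT 45 ends → HIIT 45 and Cardio 45 overlap.
Spin Lab starts after HIIT 45 ends.
Spin Lab starts after Cardio 45 ends.
Overlapping pairs: Barre Bootcamp & HIIT Intro, Cardio 45 & HIIT 45, Kettlebell Blast & Spin 30 — 3 in total.

3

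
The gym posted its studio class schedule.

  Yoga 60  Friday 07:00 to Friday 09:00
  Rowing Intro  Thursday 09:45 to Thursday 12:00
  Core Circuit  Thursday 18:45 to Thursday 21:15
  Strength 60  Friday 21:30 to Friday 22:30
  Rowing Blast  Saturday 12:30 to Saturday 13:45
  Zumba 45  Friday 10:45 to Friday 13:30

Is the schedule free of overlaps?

Two intervals overlap when each starts before the other ends.
Sorted by start: Rowing Intro, Core Circuit, Yoga 60, Zumba 45, Strength 60, Rowing Blast.
Core Circuit starts after Rowing Intro ends, so Rowing Intro has no further overlaps.
Yoga 60 starts after Core Circuit ends, so Core Circuit has no further overlaps.
Zumba 45 starts after Yoga 60 ends, so Yoga 60 has no further overlaps.
Strength 60 starts after Zumba 45 ends, so Zumba 45 has no further overlaps.
Rowing Blast starts after Strength 60 ends.
Every pair is clear; the schedule has no overlaps.

Yes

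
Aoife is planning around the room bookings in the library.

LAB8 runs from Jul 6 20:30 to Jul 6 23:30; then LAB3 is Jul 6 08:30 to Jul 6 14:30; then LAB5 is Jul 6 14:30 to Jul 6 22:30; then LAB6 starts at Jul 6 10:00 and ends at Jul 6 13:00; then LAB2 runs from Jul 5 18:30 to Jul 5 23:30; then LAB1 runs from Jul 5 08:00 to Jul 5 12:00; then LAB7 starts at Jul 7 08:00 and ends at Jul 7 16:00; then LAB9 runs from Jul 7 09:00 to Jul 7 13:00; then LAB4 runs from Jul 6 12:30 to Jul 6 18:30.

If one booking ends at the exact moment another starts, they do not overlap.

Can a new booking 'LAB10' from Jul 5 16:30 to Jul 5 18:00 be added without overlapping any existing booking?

LAB1: ends Jul 5 12:00 at or before LAB10 starts Jul 5 16:30 → clear.
LAB2: starts Jul 5 18:30 at or after LAB10 ends Jul 5 18:00 → clear.
LAB3: starts Jul 6 08:30 at or after LAB10 ends Jul 5 18:00 → clear.
LAB6: starts Jul 6 10:00 at or after LAB10 ends Jul 5 18:00 → clear.
LAB4: starts Jul 6 12:30 at or after LAB10 ends Jul 5 18:00 → clear.
LAB5: starts Jul 6 14:30 at or after LAB10 ends Jul 5 18:00 → clear.
LAB8: starts Jul 6 20:30 at or after LAB10 ends Jul 5 18:00 → clear.
LAB7: starts Jul 7 08:00 at or after LAB10 ends Jul 5 18:00 → clear.
LAB9: starts Jul 7 09:00 at or after LAB10 ends Jul 5 18:00 → clear.

Yes — the slot is free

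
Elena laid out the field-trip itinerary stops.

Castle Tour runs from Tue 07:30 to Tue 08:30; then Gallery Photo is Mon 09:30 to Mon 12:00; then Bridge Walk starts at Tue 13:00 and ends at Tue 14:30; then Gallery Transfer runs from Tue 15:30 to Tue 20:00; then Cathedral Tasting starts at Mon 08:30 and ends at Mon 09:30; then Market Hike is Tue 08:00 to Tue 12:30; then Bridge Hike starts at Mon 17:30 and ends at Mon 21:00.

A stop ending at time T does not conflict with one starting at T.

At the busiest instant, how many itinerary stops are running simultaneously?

Sort all start/end points and keep a running count:
Mon 08:30 start Cathedral Tasting → 1
Mon 09:30 end Cathedral Tasting → 0
Mon 09:30 start Gallery Photo → 1
Mon 12:00 end Gallery Photo → 0
Mon 17:30 start Bridge Hike → 1
Mon 21:00 end Bridge Hike → 0
Tue 07:30 start Castle Tour → 1
Tue 08:00 start Market Hike → 2
Tue 08:30 end Castle Tour → 1
Tue 12:30 end Market Hike → 0
Tue 13:00 start Bridge Walk → 1
Tue 14:30 end Bridge Walk → 0
Tue 15:30 start Gallery Transfer → 1
Tue 20:00 end Gallery Transfer → 0
Peak is 2, at Tue 08:00 (Castle Tour, Market Hike).

2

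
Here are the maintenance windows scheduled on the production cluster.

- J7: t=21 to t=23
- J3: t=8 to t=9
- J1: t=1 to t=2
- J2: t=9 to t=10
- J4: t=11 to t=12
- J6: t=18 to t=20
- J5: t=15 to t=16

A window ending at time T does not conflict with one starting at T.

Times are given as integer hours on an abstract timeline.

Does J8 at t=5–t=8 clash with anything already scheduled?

J1: ends t=2 at or before J8 starts t=5 → clear.
J3: starts t=8 at or after J8 ends t=8 → clear.
J2: starts t=9 at or after J8 ends t=8 → clear.
J4: starts t=11 at or after J8 ends t=8 → clear.
J5: starts t=15 at or after J8 ends t=8 → clear.
J6: starts t=18 at or after J8 ends t=8 → clear.
J7: starts t=21 at or after J8 ends t=8 → clear.

No — it doesn't clash with anything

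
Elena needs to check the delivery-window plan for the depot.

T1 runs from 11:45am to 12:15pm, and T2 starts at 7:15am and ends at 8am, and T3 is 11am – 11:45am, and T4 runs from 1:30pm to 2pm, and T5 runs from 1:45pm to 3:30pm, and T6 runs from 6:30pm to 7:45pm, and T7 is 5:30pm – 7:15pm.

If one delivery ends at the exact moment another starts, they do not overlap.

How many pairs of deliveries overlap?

2

Sorted by start: T2, T3, T1, T4, T5, T7, T6.
T3 starts after T2 ends, so T2 has no further overlaps.
T1 starts exactly when T3 ends (back-to-back, no overlap), so T3 has no further overlaps.
T4 starts after T1 ends, so T1 has no further overlaps.
T5 starts before T4 ends → T4 and T5 overlap.
T7 starts after T4 ends, so T4 has no further overlaps.
T7 starts after T5 ends, so T5 has no further overlaps.
T6 starts before T7 ends → T7 and T6 overlap.
Overlapping pairs: T4 & T5, T6 & T7 — 2 in total.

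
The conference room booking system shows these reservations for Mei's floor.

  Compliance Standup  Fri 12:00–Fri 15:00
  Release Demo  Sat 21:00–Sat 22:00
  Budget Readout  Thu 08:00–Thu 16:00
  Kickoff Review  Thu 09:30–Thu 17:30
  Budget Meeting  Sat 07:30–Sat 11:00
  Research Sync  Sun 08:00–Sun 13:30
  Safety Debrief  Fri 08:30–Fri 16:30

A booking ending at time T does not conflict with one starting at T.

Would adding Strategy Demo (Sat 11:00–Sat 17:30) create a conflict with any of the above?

Budget Readout: ends Thu 16:00 at or before Strategy Demo starts Sat 11:00 → clear.
Kickoff Review: ends Thu 17:30 at or before Strategy Demo starts Sat 11:00 → clear.
Safety Debrief: ends Fri 16:30 at or before Strategy Demo starts Sat 11:00 → clear.
Compliance Standup: ends Fri 15:00 at or before Strategy Demo starts Sat 11:00 → clear.
Budget Meeting: ends Sat 11:00 at or before Strategy Demo starts Sat 11:00 → clear.
Release Demo: starts Sat 21:00 at or after Strategy Demo ends Sat 17:30 → clear.
Research Sync: starts Sun 08:00 at or after Strategy Demo ends Sat 17:30 → clear.

No — it doesn't clash with anything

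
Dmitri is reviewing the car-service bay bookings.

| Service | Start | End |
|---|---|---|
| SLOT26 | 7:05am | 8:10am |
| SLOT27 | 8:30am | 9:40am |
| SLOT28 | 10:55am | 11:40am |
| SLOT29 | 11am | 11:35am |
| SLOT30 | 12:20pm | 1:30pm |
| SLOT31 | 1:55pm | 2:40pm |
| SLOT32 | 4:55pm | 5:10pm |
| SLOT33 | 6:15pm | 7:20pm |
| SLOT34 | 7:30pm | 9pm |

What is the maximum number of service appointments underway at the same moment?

Walk through starts and ends in time order (an end at T is processed before a start at T):
7:05am start SLOT26 → 1
8:10am end SLOT26 → 0
8:30am start SLOT27 → 1
9:40am end SLOT27 → 0
10:55am start SLOT28 → 1
11am start SLOT29 → 2
11:35am end SLOT29 → 1
11:40am end SLOT28 → 0
12:20pm start SLOT30 → 1
1:30pm end SLOT30 → 0
1:55pm start SLOT31 → 1
2:40pm end SLOT31 → 0
4:55pm start SLOT32 → 1
5:10pm end SLOT32 → 0
6:15pm start SLOT33 → 1
7:20pm end SLOT33 → 0
7:30pm start SLOT34 → 1
9pm end SLOT34 → 0
Peak is 2, at 11am (SLOT28, SLOT29).

2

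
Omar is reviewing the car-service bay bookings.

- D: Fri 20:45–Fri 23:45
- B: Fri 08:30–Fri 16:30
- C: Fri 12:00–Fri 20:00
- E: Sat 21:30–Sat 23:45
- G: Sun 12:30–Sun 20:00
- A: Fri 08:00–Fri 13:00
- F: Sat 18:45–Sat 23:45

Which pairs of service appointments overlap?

A & B, A & C, B & C, E & F

Sorted by start: A, B, C, D, F, E, G.
B starts before A ends → A and B overlap.
C starts before A ends → A and C overlap.
D starts after A ends — done with A.
C starts before B ends → B and C overlap.
D starts after B ends — done with B.
D starts after C ends — done with C.
F starts after D ends — done with D.
E starts before F ends → F and E overlap.
G starts after F ends.
G starts after E ends.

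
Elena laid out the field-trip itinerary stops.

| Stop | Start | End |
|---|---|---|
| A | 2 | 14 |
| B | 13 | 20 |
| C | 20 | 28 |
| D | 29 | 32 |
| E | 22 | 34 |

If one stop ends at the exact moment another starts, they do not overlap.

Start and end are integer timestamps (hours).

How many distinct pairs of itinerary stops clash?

Sorted by start: A, B, C, E, D.
B starts before A ends → A and B overlap.
C starts after A ends — done with A.
C starts exactly when B ends (back-to-back, no overlap) — done with B.
E starts before C ends → C and E overlap.
D starts after C ends.
D starts before E ends → E and D overlap.
Overlapping pairs: A & B, C & E, D & E — 3 in total.

3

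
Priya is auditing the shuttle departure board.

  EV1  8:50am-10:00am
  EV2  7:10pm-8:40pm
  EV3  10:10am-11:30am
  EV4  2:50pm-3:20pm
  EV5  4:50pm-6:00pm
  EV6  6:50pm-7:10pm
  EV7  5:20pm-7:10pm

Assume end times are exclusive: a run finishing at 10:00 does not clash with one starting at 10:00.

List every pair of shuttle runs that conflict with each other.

Sorted by start: EV1, EV3, EV4, EV5, EV7, EV6, EV2.
EV3 starts after EV1 ends; EV1 is clear from here.
EV4 starts after EV3 ends; EV3 is clear from here.
EV5 starts after EV4 ends; EV4 is clear from here.
EV7 starts before EV5 ends → EV5 and EV7 overlap.
EV6 starts after EV5 ends; EV5 is clear from here.
EV6 starts before EV7 ends → EV7 and EV6 overlap.
EV2 starts exactly when EV7 ends (back-to-back, no overlap).
EV2 starts exactly when EV6 ends (back-to-back, no overlap).

EV5 & EV7, EV6 & EV7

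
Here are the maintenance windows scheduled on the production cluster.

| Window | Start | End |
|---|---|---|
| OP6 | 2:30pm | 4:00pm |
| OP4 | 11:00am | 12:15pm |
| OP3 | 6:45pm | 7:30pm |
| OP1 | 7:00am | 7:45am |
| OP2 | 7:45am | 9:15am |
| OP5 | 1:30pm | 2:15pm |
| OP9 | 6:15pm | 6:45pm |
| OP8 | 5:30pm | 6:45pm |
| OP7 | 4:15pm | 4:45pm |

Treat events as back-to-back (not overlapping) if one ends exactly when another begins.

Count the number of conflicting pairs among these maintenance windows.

Sorted by start: OP1, OP2, OP4, OP5, OP6, OP7, OP8, OP9, OP3.
OP2 starts exactly when OP1 ends (back-to-back, no overlap); OP1 is clear from here.
OP4 starts after OP2 ends; OP2 is clear from here.
OP5 starts after OP4 ends; OP4 is clear from here.
OP6 starts after OP5 ends; OP5 is clear from here.
OP7 starts after OP6 ends; OP6 is clear from here.
OP8 starts after OP7 ends; OP7 is clear from here.
OP9 starts before OP8 ends → OP8 and OP9 overlap.
OP3 starts exactly when OP8 ends (back-to-back, no overlap).
OP3 starts exactly when OP9 ends (back-to-back, no overlap).
Overlapping pairs: OP8 & OP9 — 1 in total.

1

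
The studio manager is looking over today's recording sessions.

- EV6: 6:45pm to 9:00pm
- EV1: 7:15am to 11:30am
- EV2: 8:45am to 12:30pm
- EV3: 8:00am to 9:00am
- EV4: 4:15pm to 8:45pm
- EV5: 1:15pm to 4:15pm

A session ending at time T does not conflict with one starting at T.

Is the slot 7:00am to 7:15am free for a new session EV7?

EV1: starts 7:15am at or after EV7 ends 7:15am → clear.
EV3: starts 8:00am at or after EV7 ends 7:15am → clear.
EV2: starts 8:45am at or after EV7 ends 7:15am → clear.
EV5: starts 1:15pm at or after EV7 ends 7:15am → clear.
EV4: starts 4:15pm at or after EV7 ends 7:15am → clear.
EV6: starts 6:45pm at or after EV7 ends 7:15am → clear.

Yes — the slot is free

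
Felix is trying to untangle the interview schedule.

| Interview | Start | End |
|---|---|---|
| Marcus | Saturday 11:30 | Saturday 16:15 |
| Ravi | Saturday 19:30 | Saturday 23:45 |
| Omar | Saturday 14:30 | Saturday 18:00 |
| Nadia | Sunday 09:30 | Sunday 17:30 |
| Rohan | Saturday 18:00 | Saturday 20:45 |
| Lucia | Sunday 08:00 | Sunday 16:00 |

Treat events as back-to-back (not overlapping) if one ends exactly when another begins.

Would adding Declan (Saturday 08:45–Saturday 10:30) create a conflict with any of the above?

No — it doesn't clash with anything

Marcus: starts Saturday 11:30 at or after Declan ends Saturday 10:30 → clear.
Omar: starts Saturday 14:30 at or after Declan ends Saturday 10:30 → clear.
Rohan: starts Saturday 18:00 at or after Declan ends Saturday 10:30 → clear.
Ravi: starts Saturday 19:30 at or after Declan ends Saturday 10:30 → clear.
Lucia: starts Sunday 08:00 at or after Declan ends Saturday 10:30 → clear.
Nadia: starts Sunday 09:30 at or after Declan ends Saturday 10:30 → clear.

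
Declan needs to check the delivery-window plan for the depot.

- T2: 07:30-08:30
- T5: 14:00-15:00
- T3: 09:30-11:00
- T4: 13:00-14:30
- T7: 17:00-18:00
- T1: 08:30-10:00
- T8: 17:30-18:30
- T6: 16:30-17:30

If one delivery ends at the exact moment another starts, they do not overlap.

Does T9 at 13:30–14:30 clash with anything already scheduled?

T2: ends 08:30 at or before T9 starts 13:30 → clear.
T1: ends 10:00 at or before T9 starts 13:30 → clear.
T3: ends 11:00 at or before T9 starts 13:30 → clear.
T4: starts 13:00 before T9 ends 14:30, and ends 14:30 after T9 starts 13:30 → overlap.
T5: starts 14:00 before T9 ends 14:30, and ends 15:00 after T9 starts 13:30 → overlap.
T6: starts 16:30 at or after T9 ends 14:30 → clear.
T7: starts 17:00 at or after T9 ends 14:30 → clear.
T8: starts 17:30 at or after T9 ends 14:30 → clear.
T9 overlaps T4, T5.

Yes — it overlaps T4, T5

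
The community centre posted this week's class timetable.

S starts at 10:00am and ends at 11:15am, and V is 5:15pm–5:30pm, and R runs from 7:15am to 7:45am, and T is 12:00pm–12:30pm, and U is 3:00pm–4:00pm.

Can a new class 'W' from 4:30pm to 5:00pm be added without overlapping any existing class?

R: ends 7:45am at or before W starts 4:30pm → clear.
S: ends 11:15am at or before W starts 4:30pm → clear.
T: ends 12:30pm at or before W starts 4:30pm → clear.
U: ends 4:00pm at or before W starts 4:30pm → clear.
V: starts 5:15pm at or after W ends 5:00pm → clear.

Yes — the slot is free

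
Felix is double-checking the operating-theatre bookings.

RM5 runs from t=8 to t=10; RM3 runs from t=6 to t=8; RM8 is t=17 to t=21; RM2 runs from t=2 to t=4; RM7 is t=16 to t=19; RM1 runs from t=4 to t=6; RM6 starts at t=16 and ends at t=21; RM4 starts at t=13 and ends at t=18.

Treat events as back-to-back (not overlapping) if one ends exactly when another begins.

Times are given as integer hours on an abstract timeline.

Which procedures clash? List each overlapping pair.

Sorted by start: RM2, RM1, RM3, RM5, RM4, RM6, RM7, RM8.
RM1 starts exactly when RM2 ends (back-to-back, no overlap); RM2 is clear from here.
RM3 starts exactly when RM1 ends (back-to-back, no overlap); RM1 is clear from here.
RM5 starts exactly when RM3 ends (back-to-back, no overlap); RM3 is clear from here.
RM4 starts after RM5 ends; RM5 is clear from here.
RM6 starts before RM4 ends → RM4 and RM6 overlap.
RM7 starts before RM4 ends → RM4 and RM7 overlap.
RM8 starts before RM4 ends → RM4 and RM8 overlap.
RM7 starts before RM6 ends → RM6 and RM7 overlap.
RM8 starts before RM6 ends → RM6 and RM8 overlap.
RM8 starts before RM7 ends → RM7 and RM8 overlap.

RM4 & RM6, RM4 & RM7, RM4 & RM8, RM6 & RM7, RM6 & RM8, RM7 & RM8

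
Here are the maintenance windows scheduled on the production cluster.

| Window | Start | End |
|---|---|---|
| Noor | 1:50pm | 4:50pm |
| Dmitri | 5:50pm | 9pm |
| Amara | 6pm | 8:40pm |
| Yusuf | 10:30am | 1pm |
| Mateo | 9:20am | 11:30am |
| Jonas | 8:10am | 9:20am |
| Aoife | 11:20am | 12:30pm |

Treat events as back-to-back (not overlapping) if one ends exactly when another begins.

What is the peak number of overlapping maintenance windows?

3

Sort all start/end points and keep a running count:
8:10am start Jonas → 1
9:20am end Jonas → 0
9:20am start Mateo → 1
10:30am start Yusuf → 2
11:20am start Aoife → 3
11:30am end Mateo → 2
12:30pm end Aoife → 1
1pm end Yusuf → 0
1:50pm start Noor → 1
4:50pm end Noor → 0
5:50pm start Dmitri → 1
6pm start Amara → 2
8:40pm end Amara → 1
9pm end Dmitri → 0
Peak is 3, at 11:20am (Aoife, Mateo, Yusuf).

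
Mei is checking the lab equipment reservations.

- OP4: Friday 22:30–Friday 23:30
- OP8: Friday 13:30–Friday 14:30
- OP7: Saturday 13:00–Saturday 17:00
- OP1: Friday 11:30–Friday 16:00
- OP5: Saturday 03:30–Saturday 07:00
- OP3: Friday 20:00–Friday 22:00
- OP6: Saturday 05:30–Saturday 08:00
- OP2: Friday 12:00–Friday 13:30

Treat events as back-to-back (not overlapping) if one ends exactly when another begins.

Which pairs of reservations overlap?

Sorted by start: OP1, OP2, OP8, OP3, OP4, OP5, OP6, OP7.
OP2 starts before OP1 ends → OP1 and OP2 overlap.
OP8 starts before OP1 ends → OP1 and OP8 overlap.
OP3 starts after OP1 ends; OP1 is clear from here.
OP8 starts exactly when OP2 ends (back-to-back, no overlap); OP2 is clear from here.
OP3 starts after OP8 ends; OP8 is clear from here.
OP4 starts after OP3 ends; OP3 is clear from here.
OP5 starts after OP4 ends; OP4 is clear from here.
OP6 starts before OP5 ends → OP5 and OP6 overlap.
OP7 starts after OP5 ends.
OP7 starts after OP6 ends.

OP1 & OP2, OP1 & OP8, OP5 & OP6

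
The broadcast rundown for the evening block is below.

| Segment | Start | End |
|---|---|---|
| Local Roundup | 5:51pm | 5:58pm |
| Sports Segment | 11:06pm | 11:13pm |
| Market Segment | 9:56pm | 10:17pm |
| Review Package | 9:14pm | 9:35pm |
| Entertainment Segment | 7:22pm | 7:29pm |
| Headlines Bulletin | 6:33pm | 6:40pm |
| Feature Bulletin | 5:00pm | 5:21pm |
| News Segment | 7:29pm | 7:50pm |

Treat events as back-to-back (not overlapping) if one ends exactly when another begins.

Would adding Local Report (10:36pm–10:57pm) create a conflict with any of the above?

Feature Bulletin: ends 5:21pm at or before Local Report starts 10:36pm → clear.
Local Roundup: ends 5:58pm at or before Local Report starts 10:36pm → clear.
Headlines Bulletin: ends 6:40pm at or before Local Report starts 10:36pm → clear.
Entertainment Segment: ends 7:29pm at or before Local Report starts 10:36pm → clear.
News Segment: ends 7:50pm at or before Local Report starts 10:36pm → clear.
Review Package: ends 9:35pm at or before Local Report starts 10:36pm → clear.
Market Segment: ends 10:17pm at or before Local Report starts 10:36pm → clear.
Sports Segment: starts 11:06pm at or after Local Report ends 10:57pm → clear.

No — it doesn't clash with anything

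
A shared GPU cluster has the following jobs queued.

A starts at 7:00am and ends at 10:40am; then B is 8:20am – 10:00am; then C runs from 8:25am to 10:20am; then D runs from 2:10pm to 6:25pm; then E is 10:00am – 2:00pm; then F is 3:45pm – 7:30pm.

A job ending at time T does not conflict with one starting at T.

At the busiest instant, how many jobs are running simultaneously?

Sweep the timeline, counting +1 at each start and −1 at each end (ends before starts at a tie):
7:00am start A → 1
8:20am start B → 2
8:25am start C → 3
10:00am end B → 2
10:00am start E → 3
10:20am end C → 2
10:40am end A → 1
2:00pm end E → 0
2:10pm start D → 1
3:45pm start F → 2
6:25pm end D → 1
7:30pm end F → 0
Peak is 3, at 8:25am (A, B, C).

3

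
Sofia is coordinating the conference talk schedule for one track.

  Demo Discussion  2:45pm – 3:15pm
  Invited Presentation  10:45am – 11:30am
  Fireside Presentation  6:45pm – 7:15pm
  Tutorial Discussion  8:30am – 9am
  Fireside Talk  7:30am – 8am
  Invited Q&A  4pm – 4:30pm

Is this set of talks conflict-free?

Yes

Sorted by start: Fireside Talk, Tutorial Discussion, Invited Presentation, Demo Discussion, Invited Q&A, Fireside Presentation.
Tutorial Discussion starts after Fireside Talk ends — done with Fireside Talk.
Invited Presentation starts after Tutorial Discussion ends — done with Tutorial Discussion.
Demo Discussion starts after Invited Presentation ends — done with Invited Presentation.
Invited Q&A starts after Demo Discussion ends — done with Demo Discussion.
Fireside Presentation starts after Invited Q&A ends.
Every pair is clear; the schedule has no overlaps.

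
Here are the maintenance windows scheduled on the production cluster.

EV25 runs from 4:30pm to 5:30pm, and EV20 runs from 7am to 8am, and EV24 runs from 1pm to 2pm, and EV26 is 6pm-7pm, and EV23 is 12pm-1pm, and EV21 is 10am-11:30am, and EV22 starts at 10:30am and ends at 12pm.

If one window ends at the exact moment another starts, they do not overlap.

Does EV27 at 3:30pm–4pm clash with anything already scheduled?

No — it doesn't clash with anything

EV20: ends 8am at or before EV27 starts 3:30pm → clear.
EV21: ends 11:30am at or before EV27 starts 3:30pm → clear.
EV22: ends 12pm at or before EV27 starts 3:30pm → clear.
EV23: ends 1pm at or before EV27 starts 3:30pm → clear.
EV24: ends 2pm at or before EV27 starts 3:30pm → clear.
EV25: starts 4:30pm at or after EV27 ends 4pm → clear.
EV26: starts 6pm at or after EV27 ends 4pm → clear.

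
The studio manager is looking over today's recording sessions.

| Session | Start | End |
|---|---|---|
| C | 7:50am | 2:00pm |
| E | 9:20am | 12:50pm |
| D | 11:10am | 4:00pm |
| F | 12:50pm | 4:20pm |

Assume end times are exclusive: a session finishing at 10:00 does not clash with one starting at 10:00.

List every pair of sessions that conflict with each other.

Sorted by start: C, E, D, F.
E starts before C ends → C and E overlap.
D starts before C ends → C and D overlap.
F starts before C ends → C and F overlap.
D starts before E ends → E and D overlap.
F starts exactly when E ends (back-to-back, no overlap).
F starts before D ends → D and F overlap.

C & D, C & E, C & F, D & E, D & F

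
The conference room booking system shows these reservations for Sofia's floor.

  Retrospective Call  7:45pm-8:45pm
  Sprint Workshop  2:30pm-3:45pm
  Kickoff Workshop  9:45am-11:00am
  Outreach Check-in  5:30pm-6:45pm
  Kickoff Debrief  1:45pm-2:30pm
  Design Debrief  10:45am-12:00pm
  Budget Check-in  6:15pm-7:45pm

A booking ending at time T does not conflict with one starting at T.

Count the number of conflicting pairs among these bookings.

Two intervals overlap when each starts before the other ends.
Sorted by start: Kickoff Workshop, Design Debrief, Kickoff Debrief, Sprint Workshop, Outreach Check-in, Budget Check-in, Retrospective Call.
Design Debrief starts before Kickoff Workshop ends → Kickoff Workshop and Design Debrief overlap.
Kickoff Debrief starts after Kickoff Workshop ends; Kickoff Workshop is clear from here.
Kickoff Debrief starts after Design Debrief ends; Design Debrief is clear from here.
Sprint Workshop starts exactly when Kickoff Debrief ends (back-to-back, no overlap); Kickoff Debrief is clear from here.
Outreach Check-in starts after Sprint Workshop ends; Sprint Workshop is clear from here.
Budget Check-in starts before Outreach Check-in ends → Outreach Check-in and Budget Check-in overlap.
Retrospective Call starts after Outreach Check-in ends.
Retrospective Call starts exactly when Budget Check-in ends (back-to-back, no overlap).
Overlapping pairs: Budget Check-in & Outreach Check-in, Design Debrief & Kickoff Workshop — 2 in total.

2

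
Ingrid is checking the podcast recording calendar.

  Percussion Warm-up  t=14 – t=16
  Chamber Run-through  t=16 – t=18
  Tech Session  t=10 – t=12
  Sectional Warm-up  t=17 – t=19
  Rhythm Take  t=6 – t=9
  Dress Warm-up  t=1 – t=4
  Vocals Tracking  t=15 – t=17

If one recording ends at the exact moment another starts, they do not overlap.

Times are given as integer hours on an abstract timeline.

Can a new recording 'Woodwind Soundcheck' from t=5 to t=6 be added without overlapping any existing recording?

Yes — the slot is free

Dress Warm-up: ends t=4 at or before Woodwind Soundcheck starts t=5 → clear.
Rhythm Take: starts t=6 at or after Woodwind Soundcheck ends t=6 → clear.
Tech Session: starts t=10 at or after Woodwind Soundcheck ends t=6 → clear.
Percussion Warm-up: starts t=14 at or after Woodwind Soundcheck ends t=6 → clear.
Vocals Tracking: starts t=15 at or after Woodwind Soundcheck ends t=6 → clear.
Chamber Run-through: starts t=16 at or after Woodwind Soundcheck ends t=6 → clear.
Sectional Warm-up: starts t=17 at or after Woodwind Soundcheck ends t=6 → clear.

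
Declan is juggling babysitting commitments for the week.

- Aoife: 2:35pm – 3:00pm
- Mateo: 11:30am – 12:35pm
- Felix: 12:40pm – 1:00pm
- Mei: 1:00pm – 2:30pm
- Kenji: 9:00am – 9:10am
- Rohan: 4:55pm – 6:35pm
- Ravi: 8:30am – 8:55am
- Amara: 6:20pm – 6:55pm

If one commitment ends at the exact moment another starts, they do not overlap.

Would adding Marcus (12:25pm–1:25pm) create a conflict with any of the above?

Yes — it overlaps Felix, Mateo, Mei

Ravi: ends 8:55am at or before Marcus starts 12:25pm → clear.
Kenji: ends 9:10am at or before Marcus starts 12:25pm → clear.
Mateo: starts 11:30am before Marcus ends 1:25pm, and ends 12:35pm after Marcus starts 12:25pm → overlap.
Felix: starts 12:40pm before Marcus ends 1:25pm, and ends 1:00pm after Marcus starts 12:25pm → overlap.
Mei: starts 1:00pm before Marcus ends 1:25pm, and ends 2:30pm after Marcus starts 12:25pm → overlap.
Aoife: starts 2:35pm at or after Marcus ends 1:25pm → clear.
Rohan: starts 4:55pm at or after Marcus ends 1:25pm → clear.
Amara: starts 6:20pm at or after Marcus ends 1:25pm → clear.
Marcus overlaps Mateo, Felix, Mei.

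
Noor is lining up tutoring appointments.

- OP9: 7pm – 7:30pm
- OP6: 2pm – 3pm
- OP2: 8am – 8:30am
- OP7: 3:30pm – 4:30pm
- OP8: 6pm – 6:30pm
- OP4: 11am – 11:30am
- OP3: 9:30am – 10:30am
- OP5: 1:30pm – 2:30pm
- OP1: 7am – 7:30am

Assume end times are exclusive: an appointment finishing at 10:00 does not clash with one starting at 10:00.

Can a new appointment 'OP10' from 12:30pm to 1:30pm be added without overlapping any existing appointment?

Yes — the slot is free

OP1: ends 7:30am at or before OP10 starts 12:30pm → clear.
OP2: ends 8:30am at or before OP10 starts 12:30pm → clear.
OP3: ends 10:30am at or before OP10 starts 12:30pm → clear.
OP4: ends 11:30am at or before OP10 starts 12:30pm → clear.
OP5: starts 1:30pm at or after OP10 ends 1:30pm → clear.
OP6: starts 2pm at or after OP10 ends 1:30pm → clear.
OP7: starts 3:30pm at or after OP10 ends 1:30pm → clear.
OP8: starts 6pm at or after OP10 ends 1:30pm → clear.
OP9: starts 7pm at or after OP10 ends 1:30pm → clear.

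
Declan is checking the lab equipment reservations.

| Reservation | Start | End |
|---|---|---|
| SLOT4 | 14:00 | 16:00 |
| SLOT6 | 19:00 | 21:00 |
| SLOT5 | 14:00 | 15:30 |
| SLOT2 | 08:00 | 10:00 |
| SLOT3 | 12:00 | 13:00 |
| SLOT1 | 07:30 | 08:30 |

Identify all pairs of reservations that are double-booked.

SLOT1 & SLOT2, SLOT4 & SLOT5

Two intervals overlap when each starts before the other ends.
Sorted by start: SLOT1, SLOT2, SLOT3, SLOT4, SLOT5, SLOT6.
SLOT2 starts before SLOT1 ends → SLOT1 and SLOT2 overlap.
SLOT3 starts after SLOT1 ends; SLOT1 is clear from here.
SLOT3 starts after SLOT2 ends; SLOT2 is clear from here.
SLOT4 starts after SLOT3 ends; SLOT3 is clear from here.
SLOT5 starts before SLOT4 ends → SLOT4 and SLOT5 overlap.
SLOT6 starts after SLOT4 ends.
SLOT6 starts after SLOT5 ends.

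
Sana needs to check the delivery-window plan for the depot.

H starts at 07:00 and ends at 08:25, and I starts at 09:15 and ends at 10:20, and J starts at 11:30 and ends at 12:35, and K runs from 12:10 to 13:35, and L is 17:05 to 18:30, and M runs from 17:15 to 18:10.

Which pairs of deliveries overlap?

J & K, L & M

Sorted by start: H, I, J, K, L, M.
I starts after H ends; H is clear from here.
J starts after I ends; I is clear from here.
K starts before J ends → J and K overlap.
L starts after J ends; J is clear from here.
L starts after K ends; K is clear from here.
M starts before L ends → L and M overlap.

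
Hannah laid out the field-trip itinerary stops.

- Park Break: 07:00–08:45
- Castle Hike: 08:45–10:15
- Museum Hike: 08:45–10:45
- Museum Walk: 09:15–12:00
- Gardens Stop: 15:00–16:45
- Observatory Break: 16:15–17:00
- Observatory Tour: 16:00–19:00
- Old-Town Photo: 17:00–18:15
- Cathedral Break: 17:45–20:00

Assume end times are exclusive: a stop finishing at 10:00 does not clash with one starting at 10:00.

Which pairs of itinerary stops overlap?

Castle Hike & Museum Hike, Castle Hike & Museum Walk, Cathedral Break & Observatory Tour, Cathedral Break & Old-Town Photo, Gardens Stop & Observatory Break, Gardens Stop & Observatory Tour, Museum Hike & Museum Walk, Observatory Break & Observatory Tour, Observatory Tour & Old-Town Photo

Sorted by start: Park Break, Castle Hike, Museum Hike, Museum Walk, Gardens Stop, Observatory Tour, Observatory Break, Old-Town Photo, Cathedral Break.
Castle Hike starts exactly when Park Break ends (back-to-back, no overlap), so nothing later overlaps Park Break either.
Museum Hike starts before Castle Hike ends → Castle Hike and Museum Hike overlap.
Museum Walk starts before Castle Hike ends → Castle Hike and Museum Walk overlap.
Gardens Stop starts after Castle Hike ends, so nothing later overlaps Castle Hike either.
Museum Walk starts before Museum Hike ends → Museum Hike and Museum Walk overlap.
Gardens Stop starts after Museum Hike ends, so nothing later overlaps Museum Hike either.
Gardens Stop starts after Museum Walk ends, so nothing later overlaps Museum Walk either.
Observatory Tour starts before Gardens Stop ends → Gardens Stop and Observatory Tour overlap.
Observatory Break starts before Gardens Stop ends → Gardens Stop and Observatory Break overlap.
Old-Town Photo starts after Gardens Stop ends, so nothing later overlaps Gardens Stop either.
Observatory Break starts before Observatory Tour ends → Observatory Tour and Observatory Break overlap.
Old-Town Photo starts before Observatory Tour ends → Observatory Tour and Old-Town Photo overlap.
Cathedral Break starts before Observatory Tour ends → Observatory Tour and Cathedral Break overlap.
Old-Town Photo starts exactly when Observatory Break ends (back-to-back, no overlap), so nothing later overlaps Observatory Break either.
Cathedral Break starts before Old-Town Photo ends → Old-Town Photo and Cathedral Break overlap.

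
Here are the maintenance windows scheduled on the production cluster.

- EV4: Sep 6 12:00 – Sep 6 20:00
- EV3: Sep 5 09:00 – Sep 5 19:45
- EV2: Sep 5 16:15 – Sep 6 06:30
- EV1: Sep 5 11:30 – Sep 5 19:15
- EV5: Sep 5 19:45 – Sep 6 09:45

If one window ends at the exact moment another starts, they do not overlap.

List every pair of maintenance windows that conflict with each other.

Sorted by start: EV3, EV1, EV2, EV5, EV4.
EV1 starts before EV3 ends → EV3 and EV1 overlap.
EV2 starts before EV3 ends → EV3 and EV2 overlap.
EV5 starts exactly when EV3 ends (back-to-back, no overlap) — done with EV3.
EV2 starts before EV1 ends → EV1 and EV2 overlap.
EV5 starts after EV1 ends — done with EV1.
EV5 starts before EV2 ends → EV2 and EV5 overlap.
EV4 starts after EV2 ends.
EV4 starts after EV5 ends.

EV1 & EV2, EV1 & EV3, EV2 & EV3, EV2 & EV5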